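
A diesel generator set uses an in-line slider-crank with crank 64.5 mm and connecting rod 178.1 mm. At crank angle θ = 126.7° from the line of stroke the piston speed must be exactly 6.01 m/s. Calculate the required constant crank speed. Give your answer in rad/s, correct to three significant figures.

150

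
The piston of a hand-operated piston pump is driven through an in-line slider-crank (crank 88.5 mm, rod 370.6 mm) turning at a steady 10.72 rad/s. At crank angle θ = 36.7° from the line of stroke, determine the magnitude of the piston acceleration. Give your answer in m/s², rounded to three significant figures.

8.89

ω = 10.72 rad/s
x(θ) = r cosθ + √(L² − r² sin²θ); with ω constant, a = ω²·d²x/dθ².
d²x/dθ² = −r cosθ − r²(cos2θ)/√u − r⁴ sin²2θ/(4u^{3/2}),  u = L² − r² sin²θ = 0.134547 m².
Substituting r = 0.0885 m, L = 0.3706 m, θ = 36.7°: d²x/dθ² = -0.077343 m.
a = ω²·d²x/dθ² = (10.72)²·(-0.077343) = -8.8881 m/s²;  |a| = 8.8881 m/s².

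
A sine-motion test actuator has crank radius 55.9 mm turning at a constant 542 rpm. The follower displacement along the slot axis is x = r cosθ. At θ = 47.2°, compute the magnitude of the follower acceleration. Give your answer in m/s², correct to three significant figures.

122

ω = 56.76 rad/s (from 542 rpm).
x = r cosθ ⇒ ẍ = −rω² cosθ (ω constant).
|a| = rω²|cosθ| = 0.0559·(56.76)²·|cos 47.2°| = 122.35 m/s².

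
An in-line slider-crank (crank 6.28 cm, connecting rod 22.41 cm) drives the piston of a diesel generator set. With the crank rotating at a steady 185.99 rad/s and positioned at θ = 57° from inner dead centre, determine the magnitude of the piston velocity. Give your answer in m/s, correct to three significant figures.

ω = 186 rad/s
For an in-line slider-crank, x = r cosθ + √(L² − r² sin²θ), so v = −rω sinθ·[1 + r cosθ/√(L² − r² sin²θ)].
With r = 0.0628 m, L = 0.2241 m, θ = 57°: √(L² − r² sin²θ) = 0.21782 m.
v = −0.0628·186·0.83867·[1 + 0.0628·0.54464/0.21782] = -11.334 m/s.
|v| = 11.334 m/s.

11.3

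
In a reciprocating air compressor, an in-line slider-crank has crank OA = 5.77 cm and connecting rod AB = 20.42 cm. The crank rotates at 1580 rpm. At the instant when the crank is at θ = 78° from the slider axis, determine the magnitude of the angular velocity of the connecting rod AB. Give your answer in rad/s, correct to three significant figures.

ω = 165.5 rad/s (converted from 1580 rpm).
The rod makes angle φ with the slider axis where L sinφ = r sinθ; differentiating, L cosφ·φ̇ = r ω cosθ.
L cosφ = √(L² − r² sin²θ) = 0.19625 m.
|ω_rod| = r ω |cosθ| / √(L² − r² sin²θ) = 0.0577·165.5·0.20791/0.19625 = 10.114 rad/s.

10.1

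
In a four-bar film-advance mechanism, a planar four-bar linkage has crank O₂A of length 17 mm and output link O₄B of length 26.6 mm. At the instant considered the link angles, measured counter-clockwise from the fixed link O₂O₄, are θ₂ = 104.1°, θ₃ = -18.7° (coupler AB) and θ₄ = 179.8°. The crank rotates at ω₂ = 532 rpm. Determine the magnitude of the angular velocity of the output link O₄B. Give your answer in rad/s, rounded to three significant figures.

94.3

ω₂ = 55.71 rad/s (from 532 rpm).
Differentiating the loop-closure r₂e^{iθ₂}+r₃e^{iθ₃}=r₁+r₄e^{iθ₄} gives r₂ω₂e^{iθ₂}+r₃ω₃e^{iθ₃}=r₄ω₄e^{iθ₄}.
Eliminating the other unknown: ω₄ = r₂ω₂ sin(θ₂−θ₃) / [r₄ sin(θ₄−θ₃)].
Numerator sine = +0.84057; denominator sine = -0.31730.
Result = 0.017·55.71·(+0.84057) / (0.0266·(-0.31730)) = -94.32 rad/s; magnitude 94.32 rad/s.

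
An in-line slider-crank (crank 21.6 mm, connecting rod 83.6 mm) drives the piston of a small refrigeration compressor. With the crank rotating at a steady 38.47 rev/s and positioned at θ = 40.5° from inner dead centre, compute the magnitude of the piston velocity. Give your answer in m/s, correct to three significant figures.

4.07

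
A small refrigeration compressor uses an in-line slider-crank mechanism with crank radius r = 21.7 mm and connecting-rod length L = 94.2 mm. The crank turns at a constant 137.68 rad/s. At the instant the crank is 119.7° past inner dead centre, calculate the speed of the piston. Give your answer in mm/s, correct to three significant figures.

2290

ω = 137.7 rad/s
For an in-line slider-crank, x = r cosθ + √(L² − r² sin²θ), so v = −rω sinθ·[1 + r cosθ/√(L² − r² sin²θ)].
With r = 0.0217 m, L = 0.0942 m, θ = 119.7°: √(L² − r² sin²θ) = 0.092295 m.
v = −0.0217·137.7·0.86863·[1 + 0.0217·-0.49546/0.092295] = -2.2929 m/s.
|v| = 2.2929 m/s = 2292.9 mm/s.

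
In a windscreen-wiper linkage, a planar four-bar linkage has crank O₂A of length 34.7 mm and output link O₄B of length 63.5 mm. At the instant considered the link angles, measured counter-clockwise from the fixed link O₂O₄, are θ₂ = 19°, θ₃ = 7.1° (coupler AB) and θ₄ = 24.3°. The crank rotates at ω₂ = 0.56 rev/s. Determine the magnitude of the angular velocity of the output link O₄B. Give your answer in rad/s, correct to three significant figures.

ω₂ = 3.519 rad/s (from 0.56 rev/s).
Differentiating the loop-closure r₂e^{iθ₂}+r₃e^{iθ₃}=r₁+r₄e^{iθ₄} gives r₂ω₂e^{iθ₂}+r₃ω₃e^{iθ₃}=r₄ω₄e^{iθ₄}.
Eliminating the other unknown: ω₄ = r₂ω₂ sin(θ₂−θ₃) / [r₄ sin(θ₄−θ₃)].
Numerator sine = +0.20620; denominator sine = +0.29571.
Result = 0.0347·3.519·(+0.20620) / (0.0635·(+0.29571)) = +1.3408 rad/s; magnitude 1.3408 rad/s.

1.34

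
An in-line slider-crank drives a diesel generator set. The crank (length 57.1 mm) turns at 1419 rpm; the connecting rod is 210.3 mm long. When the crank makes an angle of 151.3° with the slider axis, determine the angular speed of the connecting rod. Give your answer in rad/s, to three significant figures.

ω = 148.6 rad/s (converted from 1419 rpm).
The rod makes angle φ with the slider axis where L sinφ = r sinθ; differentiating, L cosφ·φ̇ = r ω cosθ.
L cosφ = √(L² − r² sin²θ) = 0.2085 m.
|ω_rod| = r ω |cosθ| / √(L² − r² sin²θ) = 0.0571·148.6·0.87715/0.2085 = 35.695 rad/s.

35.7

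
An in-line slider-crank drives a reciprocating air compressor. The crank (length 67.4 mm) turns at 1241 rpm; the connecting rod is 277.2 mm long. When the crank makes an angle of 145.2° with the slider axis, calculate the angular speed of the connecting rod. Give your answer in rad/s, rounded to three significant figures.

26.2

ω = 130 rad/s (converted from 1241 rpm).
The rod makes angle φ with the slider axis where L sinφ = r sinθ; differentiating, L cosφ·φ̇ = r ω cosθ.
L cosφ = √(L² − r² sin²θ) = 0.27452 m.
|ω_rod| = r ω |cosθ| / √(L² − r² sin²θ) = 0.0674·130·0.82115/0.27452 = 26.201 rad/s.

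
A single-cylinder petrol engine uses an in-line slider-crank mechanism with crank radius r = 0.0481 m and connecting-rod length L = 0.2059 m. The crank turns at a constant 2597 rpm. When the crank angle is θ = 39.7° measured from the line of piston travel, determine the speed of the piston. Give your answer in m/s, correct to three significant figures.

ω = 2π·2597/60 = 272 rad/s
For an in-line slider-crank, x = r cosθ + √(L² − r² sin²θ), so v = −rω sinθ·[1 + r cosθ/√(L² − r² sin²θ)].
With r = 0.0481 m, L = 0.2059 m, θ = 39.7°: √(L² − r² sin²θ) = 0.20359 m.
v = −0.0481·272·0.63877·[1 + 0.0481·0.76940/0.20359] = -9.8747 m/s.
|v| = 9.8747 m/s.

9.87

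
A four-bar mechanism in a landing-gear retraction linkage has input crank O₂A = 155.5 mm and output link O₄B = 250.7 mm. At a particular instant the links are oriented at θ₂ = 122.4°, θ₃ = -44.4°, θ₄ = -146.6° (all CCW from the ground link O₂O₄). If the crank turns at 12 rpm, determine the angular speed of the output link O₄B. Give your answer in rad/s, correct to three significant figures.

0.182

ω₂ = 1.257 rad/s (from 12 rpm).
Differentiating the loop-closure r₂e^{iθ₂}+r₃e^{iθ₃}=r₁+r₄e^{iθ₄} gives r₂ω₂e^{iθ₂}+r₃ω₃e^{iθ₃}=r₄ω₄e^{iθ₄}.
Eliminating the other unknown: ω₄ = r₂ω₂ sin(θ₂−θ₃) / [r₄ sin(θ₄−θ₃)].
Numerator sine = +0.22835; denominator sine = -0.97742.
Result = 0.1555·1.257·(+0.22835) / (0.2507·(-0.97742)) = -0.1821 rad/s; magnitude 0.1821 rad/s.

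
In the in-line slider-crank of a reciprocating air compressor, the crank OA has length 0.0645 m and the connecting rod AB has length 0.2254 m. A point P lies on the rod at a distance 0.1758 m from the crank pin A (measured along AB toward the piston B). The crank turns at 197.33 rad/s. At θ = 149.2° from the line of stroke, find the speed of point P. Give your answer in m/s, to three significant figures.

5.78

ω = 197.3 rad/s.  Crank-pin speed |V_A| = rω = 12.728 m/s, perpendicular to OA.
Rod angle: sinφ = −(r/L) sinθ ⇒ φ = -8.426°; ω_rod = −rω cosθ/√(L²−r²sin²θ) = +49.033 rad/s.
V_P = V_A + ω_rod × AP, with AP = 0.1758 m along the rod.
Components: V_Px = −rω sinθ − a·ω_rod·sinφ = -5.2541 m/s;  V_Py = rω cosθ + a·ω_rod·cosφ = -2.4058 m/s.
|V_P| = √(V_Px² + V_Py²) = 5.7787 m/s.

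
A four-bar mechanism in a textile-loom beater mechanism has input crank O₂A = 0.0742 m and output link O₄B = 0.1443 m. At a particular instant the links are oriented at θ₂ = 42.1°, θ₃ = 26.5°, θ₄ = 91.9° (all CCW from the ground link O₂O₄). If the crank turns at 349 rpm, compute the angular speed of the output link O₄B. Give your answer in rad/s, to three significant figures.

ω₂ = 36.55 rad/s (from 349 rpm).
Differentiating the loop-closure r₂e^{iθ₂}+r₃e^{iθ₃}=r₁+r₄e^{iθ₄} gives r₂ω₂e^{iθ₂}+r₃ω₃e^{iθ₃}=r₄ω₄e^{iθ₄}.
Eliminating the other unknown: ω₄ = r₂ω₂ sin(θ₂−θ₃) / [r₄ sin(θ₄−θ₃)].
Numerator sine = +0.26892; denominator sine = +0.90924.
Result = 0.0742·36.55·(+0.26892) / (0.1443·(+0.90924)) = +5.5582 rad/s; magnitude 5.5582 rad/s.

5.56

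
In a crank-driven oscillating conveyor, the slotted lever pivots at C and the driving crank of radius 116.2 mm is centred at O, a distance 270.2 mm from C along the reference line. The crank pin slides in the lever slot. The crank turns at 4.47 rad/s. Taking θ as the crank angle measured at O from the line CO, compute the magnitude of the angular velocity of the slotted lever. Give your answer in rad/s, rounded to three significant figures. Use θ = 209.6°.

ω = 4.47 rad/s
Crank pin A relative to C: A = (d + r cosθ, r sinθ); lever angle φ = atan2(r sinθ, d + r cosθ).
Differentiating tanφ: φ̇ = rω(d cosθ + r)/(d² + r² + 2dr cosθ).
d² + r² + 2dr cosθ = |CA|² = 0.031911 m²;  d cosθ + r = -0.11874 m.
|ω_lever| = |0.1162·4.47·-0.11874| / 0.031911 = 1.9327 rad/s.

1.93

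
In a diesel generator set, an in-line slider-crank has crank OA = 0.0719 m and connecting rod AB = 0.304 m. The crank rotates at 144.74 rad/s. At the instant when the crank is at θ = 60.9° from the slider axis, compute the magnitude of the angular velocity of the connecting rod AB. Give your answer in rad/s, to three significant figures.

17.0

ω = 144.7 rad/s
The rod makes angle φ with the slider axis where L sinφ = r sinθ; differentiating, L cosφ·φ̇ = r ω cosθ.
L cosφ = √(L² − r² sin²θ) = 0.29744 m.
|ω_rod| = r ω |cosθ| / √(L² − r² sin²θ) = 0.0719·144.7·0.48634/0.29744 = 17.016 rad/s.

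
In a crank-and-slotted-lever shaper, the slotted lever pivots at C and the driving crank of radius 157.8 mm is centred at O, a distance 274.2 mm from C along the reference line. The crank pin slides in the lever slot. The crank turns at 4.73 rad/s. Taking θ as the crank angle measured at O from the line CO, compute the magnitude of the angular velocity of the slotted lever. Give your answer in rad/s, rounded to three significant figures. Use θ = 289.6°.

ω = 4.73 rad/s
Crank pin A relative to C: A = (d + r cosθ, r sinθ); lever angle φ = atan2(r sinθ, d + r cosθ).
Differentiating tanφ: φ̇ = rω(d cosθ + r)/(d² + r² + 2dr cosθ).
d² + r² + 2dr cosθ = |CA|² = 0.129116 m²;  d cosθ + r = +0.24978 m.
|ω_lever| = |0.1578·4.73·+0.24978| / 0.129116 = 1.4439 rad/s.

1.44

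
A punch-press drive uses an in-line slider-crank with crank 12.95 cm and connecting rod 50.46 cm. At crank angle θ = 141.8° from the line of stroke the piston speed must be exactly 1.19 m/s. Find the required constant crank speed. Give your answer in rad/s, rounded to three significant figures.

For an in-line slider-crank, |v_piston| = rω|sinθ|·[1 + r cosθ/√(L² − r² sin²θ)].
With r = 0.1295 m, L = 0.5046 m, θ = 141.8°: the bracketed kinematic factor |dx/dθ| = 0.063725 m.
ω = v/|dx/dθ| = 1.19/0.063725 = 18.674 rad/s.

18.7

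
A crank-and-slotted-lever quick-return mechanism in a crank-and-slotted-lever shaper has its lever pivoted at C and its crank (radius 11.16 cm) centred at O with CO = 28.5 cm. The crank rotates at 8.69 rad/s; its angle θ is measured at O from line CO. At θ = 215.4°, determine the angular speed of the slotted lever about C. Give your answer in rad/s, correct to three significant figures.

ω = 8.69 rad/s
Crank pin A relative to C: A = (d + r cosθ, r sinθ); lever angle φ = atan2(r sinθ, d + r cosθ).
Differentiating tanφ: φ̇ = rω(d cosθ + r)/(d² + r² + 2dr cosθ).
d² + r² + 2dr cosθ = |CA|² = 0.0418277 m²;  d cosθ + r = -0.12071 m.
|ω_lever| = |0.1116·8.69·-0.12071| / 0.0418277 = 2.7988 rad/s.

2.80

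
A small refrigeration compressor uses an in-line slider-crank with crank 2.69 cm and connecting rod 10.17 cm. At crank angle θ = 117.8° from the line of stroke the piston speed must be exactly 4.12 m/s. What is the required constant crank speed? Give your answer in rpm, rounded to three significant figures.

For an in-line slider-crank, |v_piston| = rω|sinθ|·[1 + r cosθ/√(L² − r² sin²θ)].
With r = 0.0269 m, L = 0.1017 m, θ = 117.8°: the bracketed kinematic factor |dx/dθ| = 0.020776 m.
ω = v/|dx/dθ| = 4.12/0.020776 = 198.31 rad/s.
N = 60ω/(2π) = 1893.7 rpm.

1890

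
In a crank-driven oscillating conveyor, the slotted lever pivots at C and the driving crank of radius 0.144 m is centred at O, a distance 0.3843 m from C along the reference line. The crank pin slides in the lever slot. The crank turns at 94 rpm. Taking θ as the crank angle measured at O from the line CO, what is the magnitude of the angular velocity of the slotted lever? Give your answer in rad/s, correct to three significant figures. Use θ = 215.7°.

3.03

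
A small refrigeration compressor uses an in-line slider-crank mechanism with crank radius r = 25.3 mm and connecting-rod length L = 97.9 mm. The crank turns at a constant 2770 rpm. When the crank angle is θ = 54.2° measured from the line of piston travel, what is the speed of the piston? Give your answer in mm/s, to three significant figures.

ω = 2π·2770/60 = 290.1 rad/s
For an in-line slider-crank, x = r cosθ + √(L² − r² sin²θ), so v = −rω sinθ·[1 + r cosθ/√(L² − r² sin²θ)].
With r = 0.0253 m, L = 0.0979 m, θ = 54.2°: √(L² − r² sin²θ) = 0.095725 m.
v = −0.0253·290.1·0.81106·[1 + 0.0253·0.58496/0.095725] = -6.8725 m/s.
|v| = 6.8725 m/s = 6872.5 mm/s.

6870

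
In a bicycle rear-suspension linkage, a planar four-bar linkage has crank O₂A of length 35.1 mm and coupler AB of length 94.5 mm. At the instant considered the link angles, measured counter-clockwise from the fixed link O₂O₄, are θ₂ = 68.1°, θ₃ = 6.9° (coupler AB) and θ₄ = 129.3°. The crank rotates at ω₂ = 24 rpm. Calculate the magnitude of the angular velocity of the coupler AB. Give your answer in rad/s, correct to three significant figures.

ω₂ = 2.513 rad/s (from 24 rpm).
Differentiating the loop-closure r₂e^{iθ₂}+r₃e^{iθ₃}=r₁+r₄e^{iθ₄} gives r₂ω₂e^{iθ₂}+r₃ω₃e^{iθ₃}=r₄ω₄e^{iθ₄}.
Eliminating the other unknown: ω₃ = r₂ω₂ sin(θ₄−θ₂) / [r₃ sin(θ₃−θ₄)].
Numerator sine = +0.87631; denominator sine = -0.84433.
Result = 0.0351·2.513·(+0.87631) / (0.0945·(-0.84433)) = -0.96886 rad/s; magnitude 0.96886 rad/s.

0.969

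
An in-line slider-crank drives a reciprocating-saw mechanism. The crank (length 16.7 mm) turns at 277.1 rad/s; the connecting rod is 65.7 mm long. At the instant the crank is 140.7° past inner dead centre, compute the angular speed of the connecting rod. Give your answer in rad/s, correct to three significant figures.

55.2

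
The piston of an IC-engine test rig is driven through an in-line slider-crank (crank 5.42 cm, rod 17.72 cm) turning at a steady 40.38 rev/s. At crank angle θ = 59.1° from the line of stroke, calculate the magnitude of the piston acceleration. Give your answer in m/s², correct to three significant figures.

1290

ω = 2π·40.4 = 253.7 rad/s
x(θ) = r cosθ + √(L² − r² sin²θ); with ω constant, a = ω²·d²x/dθ².
d²x/dθ² = −r cosθ − r²(cos2θ)/√u − r⁴ sin²2θ/(4u^{3/2}),  u = L² − r² sin²θ = 0.0292369 m².
Substituting r = 0.0542 m, L = 0.1772 m, θ = 59.1°: d²x/dθ² = -0.020051 m.
a = ω²·d²x/dθ² = (253.7)²·(-0.020051) = -1290.7 m/s²;  |a| = 1290.7 m/s².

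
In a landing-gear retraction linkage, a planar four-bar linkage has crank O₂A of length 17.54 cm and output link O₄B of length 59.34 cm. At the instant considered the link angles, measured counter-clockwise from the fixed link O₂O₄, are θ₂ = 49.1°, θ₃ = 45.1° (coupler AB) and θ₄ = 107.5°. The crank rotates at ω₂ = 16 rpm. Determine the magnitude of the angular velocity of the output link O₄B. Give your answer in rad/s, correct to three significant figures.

ω₂ = 1.676 rad/s (from 16 rpm).
Differentiating the loop-closure r₂e^{iθ₂}+r₃e^{iθ₃}=r₁+r₄e^{iθ₄} gives r₂ω₂e^{iθ₂}+r₃ω₃e^{iθ₃}=r₄ω₄e^{iθ₄}.
Eliminating the other unknown: ω₄ = r₂ω₂ sin(θ₂−θ₃) / [r₄ sin(θ₄−θ₃)].
Numerator sine = +0.06976; denominator sine = +0.88620.
Result = 0.1754·1.676·(+0.06976) / (0.5934·(+0.88620)) = +0.038984 rad/s; magnitude 0.038984 rad/s.

0.0390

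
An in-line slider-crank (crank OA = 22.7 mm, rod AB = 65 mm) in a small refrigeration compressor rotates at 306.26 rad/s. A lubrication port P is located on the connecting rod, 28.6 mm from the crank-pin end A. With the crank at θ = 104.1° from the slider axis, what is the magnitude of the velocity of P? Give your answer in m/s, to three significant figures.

ω = 306.3 rad/s.  Crank-pin speed |V_A| = rω = 6.9521 m/s, perpendicular to OA.
Rod angle: sinφ = −(r/L) sinθ ⇒ φ = -19.798°; ω_rod = −rω cosθ/√(L²−r²sin²θ) = +27.693 rad/s.
V_P = V_A + ω_rod × AP, with AP = 0.0286 m along the rod.
Components: V_Px = −rω sinθ − a·ω_rod·sinφ = -6.4744 m/s;  V_Py = rω cosθ + a·ω_rod·cosφ = -0.94844 m/s.
|V_P| = √(V_Px² + V_Py²) = 6.5435 m/s.

6.54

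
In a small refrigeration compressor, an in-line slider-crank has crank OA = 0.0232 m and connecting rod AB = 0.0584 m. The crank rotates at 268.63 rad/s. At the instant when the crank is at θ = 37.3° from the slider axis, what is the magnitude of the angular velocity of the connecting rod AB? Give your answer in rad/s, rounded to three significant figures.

ω = 268.6 rad/s
The rod makes angle φ with the slider axis where L sinφ = r sinθ; differentiating, L cosφ·φ̇ = r ω cosθ.
L cosφ = √(L² − r² sin²θ) = 0.056683 m.
|ω_rod| = r ω |cosθ| / √(L² − r² sin²θ) = 0.0232·268.6·0.79547/0.056683 = 87.462 rad/s.

87.5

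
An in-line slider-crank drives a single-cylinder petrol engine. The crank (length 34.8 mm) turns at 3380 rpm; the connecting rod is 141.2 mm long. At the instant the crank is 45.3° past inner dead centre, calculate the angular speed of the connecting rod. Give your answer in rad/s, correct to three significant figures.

ω = 354 rad/s (converted from 3380 rpm).
The rod makes angle φ with the slider axis where L sinφ = r sinθ; differentiating, L cosφ·φ̇ = r ω cosθ.
L cosφ = √(L² − r² sin²θ) = 0.13902 m.
|ω_rod| = r ω |cosθ| / √(L² − r² sin²θ) = 0.0348·354·0.70339/0.13902 = 62.324 rad/s.

62.3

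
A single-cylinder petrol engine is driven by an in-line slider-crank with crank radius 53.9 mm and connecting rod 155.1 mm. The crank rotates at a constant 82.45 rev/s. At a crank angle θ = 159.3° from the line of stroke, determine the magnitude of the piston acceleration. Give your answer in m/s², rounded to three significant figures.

ω = 2π·82.5 = 518 rad/s
x(θ) = r cosθ + √(L² − r² sin²θ); with ω constant, a = ω²·d²x/dθ².
d²x/dθ² = −r cosθ − r²(cos2θ)/√u − r⁴ sin²2θ/(4u^{3/2}),  u = L² − r² sin²θ = 0.023693 m².
Substituting r = 0.0539 m, L = 0.1551 m, θ = 159.3°: d²x/dθ² = +0.03601 m.
a = ω²·d²x/dθ² = (518)²·(+0.03601) = +9664.1 m/s²;  |a| = 9664.1 m/s².

9660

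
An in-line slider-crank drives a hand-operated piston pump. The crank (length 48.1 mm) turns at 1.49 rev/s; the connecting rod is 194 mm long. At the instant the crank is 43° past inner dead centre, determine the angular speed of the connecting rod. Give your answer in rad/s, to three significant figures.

ω = 9.362 rad/s (converted from 1.49 rev/s).
The rod makes angle φ with the slider axis where L sinφ = r sinθ; differentiating, L cosφ·φ̇ = r ω cosθ.
L cosφ = √(L² − r² sin²θ) = 0.19121 m.
|ω_rod| = r ω |cosθ| / √(L² − r² sin²θ) = 0.0481·9.362·0.73135/0.19121 = 1.7224 rad/s.

1.72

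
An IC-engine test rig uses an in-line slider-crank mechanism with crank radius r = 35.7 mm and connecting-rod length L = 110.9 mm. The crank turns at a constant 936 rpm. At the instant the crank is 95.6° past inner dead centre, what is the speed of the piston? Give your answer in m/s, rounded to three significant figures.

ω = 2π·936/60 = 98.02 rad/s
For an in-line slider-crank, x = r cosθ + √(L² − r² sin²θ), so v = −rω sinθ·[1 + r cosθ/√(L² − r² sin²θ)].
With r = 0.0357 m, L = 0.1109 m, θ = 95.6°: √(L² − r² sin²θ) = 0.10505 m.
v = −0.0357·98.02·0.99523·[1 + 0.0357·-0.09758/0.10505] = -3.367 m/s.
|v| = 3.367 m/s.

3.37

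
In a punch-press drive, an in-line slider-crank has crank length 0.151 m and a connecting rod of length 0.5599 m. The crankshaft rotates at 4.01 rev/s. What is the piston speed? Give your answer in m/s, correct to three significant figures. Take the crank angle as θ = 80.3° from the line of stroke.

3.93

ω = 2π·4.01 = 25.2 rad/s
For an in-line slider-crank, x = r cosθ + √(L² − r² sin²θ), so v = −rω sinθ·[1 + r cosθ/√(L² − r² sin²θ)].
With r = 0.151 m, L = 0.5599 m, θ = 80.3°: √(L² − r² sin²θ) = 0.53975 m.
v = −0.151·25.2·0.98570·[1 + 0.151·0.16849/0.53975] = -3.9269 m/s.
|v| = 3.9269 m/s.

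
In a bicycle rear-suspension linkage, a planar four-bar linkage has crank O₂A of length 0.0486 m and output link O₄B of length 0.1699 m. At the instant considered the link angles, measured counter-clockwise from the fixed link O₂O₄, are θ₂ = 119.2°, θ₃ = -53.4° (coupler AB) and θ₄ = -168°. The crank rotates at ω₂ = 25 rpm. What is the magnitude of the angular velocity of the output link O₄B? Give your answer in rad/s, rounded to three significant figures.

0.106

ω₂ = 2.618 rad/s (from 25 rpm).
Differentiating the loop-closure r₂e^{iθ₂}+r₃e^{iθ₃}=r₁+r₄e^{iθ₄} gives r₂ω₂e^{iθ₂}+r₃ω₃e^{iθ₃}=r₄ω₄e^{iθ₄}.
Eliminating the other unknown: ω₄ = r₂ω₂ sin(θ₂−θ₃) / [r₄ sin(θ₄−θ₃)].
Numerator sine = +0.12880; denominator sine = -0.90924.
Result = 0.0486·2.618·(+0.12880) / (0.1699·(-0.90924)) = -0.10608 rad/s; magnitude 0.10608 rad/s.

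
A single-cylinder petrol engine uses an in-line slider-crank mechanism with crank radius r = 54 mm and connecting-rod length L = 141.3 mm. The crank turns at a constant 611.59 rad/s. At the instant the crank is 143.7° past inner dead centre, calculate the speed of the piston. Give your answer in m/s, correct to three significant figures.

13.4

ω = 611.6 rad/s
For an in-line slider-crank, x = r cosθ + √(L² − r² sin²θ), so v = −rω sinθ·[1 + r cosθ/√(L² − r² sin²θ)].
With r = 0.054 m, L = 0.1413 m, θ = 143.7°: √(L² − r² sin²θ) = 0.13764 m.
v = −0.054·611.6·0.59201·[1 + 0.054·-0.80593/0.13764] = -13.37 m/s.
|v| = 13.37 m/s.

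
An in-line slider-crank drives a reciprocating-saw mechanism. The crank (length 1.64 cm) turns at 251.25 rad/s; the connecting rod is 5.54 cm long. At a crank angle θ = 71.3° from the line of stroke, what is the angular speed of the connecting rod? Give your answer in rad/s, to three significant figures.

24.8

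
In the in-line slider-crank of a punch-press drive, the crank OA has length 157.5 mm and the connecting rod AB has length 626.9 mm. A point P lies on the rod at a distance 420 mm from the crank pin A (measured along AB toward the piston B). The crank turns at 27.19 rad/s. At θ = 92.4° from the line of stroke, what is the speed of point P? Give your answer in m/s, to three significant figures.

4.25

ω = 27.19 rad/s.  Crank-pin speed |V_A| = rω = 4.2824 m/s, perpendicular to OA.
Rod angle: sinφ = −(r/L) sinθ ⇒ φ = -14.538°; ω_rod = −rω cosθ/√(L²−r²sin²θ) = +0.29552 rad/s.
V_P = V_A + ω_rod × AP, with AP = 0.42 m along the rod.
Components: V_Px = −rω sinθ − a·ω_rod·sinφ = -4.2475 m/s;  V_Py = rω cosθ + a·ω_rod·cosφ = -0.059185 m/s.
|V_P| = √(V_Px² + V_Py²) = 4.2479 m/s.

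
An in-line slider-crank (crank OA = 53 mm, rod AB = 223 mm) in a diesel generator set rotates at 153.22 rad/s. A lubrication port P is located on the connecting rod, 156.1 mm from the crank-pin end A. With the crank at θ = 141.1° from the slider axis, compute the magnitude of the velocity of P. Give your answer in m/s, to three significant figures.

4.82

ω = 153.2 rad/s.  Crank-pin speed |V_A| = rω = 8.1207 m/s, perpendicular to OA.
Rod angle: sinφ = −(r/L) sinθ ⇒ φ = -8.583°; ω_rod = −rω cosθ/√(L²−r²sin²θ) = +28.661 rad/s.
V_P = V_A + ω_rod × AP, with AP = 0.1561 m along the rod.
Components: V_Px = −rω sinθ − a·ω_rod·sinφ = -4.4317 m/s;  V_Py = rω cosθ + a·ω_rod·cosφ = -1.896 m/s.
|V_P| = √(V_Px² + V_Py²) = 4.8203 m/s.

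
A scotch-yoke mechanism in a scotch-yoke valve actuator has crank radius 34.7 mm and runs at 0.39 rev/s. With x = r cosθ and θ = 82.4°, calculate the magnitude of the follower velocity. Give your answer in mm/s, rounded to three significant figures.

ω = 2.45 rad/s (from 0.39 rev/s).
x = r cosθ ⇒ ẋ = −rω sinθ.
|v| = rω|sinθ| = 0.0347·2.45·|sin 82.4°| = 0.084283 m/s = 84.283 mm/s.

84.3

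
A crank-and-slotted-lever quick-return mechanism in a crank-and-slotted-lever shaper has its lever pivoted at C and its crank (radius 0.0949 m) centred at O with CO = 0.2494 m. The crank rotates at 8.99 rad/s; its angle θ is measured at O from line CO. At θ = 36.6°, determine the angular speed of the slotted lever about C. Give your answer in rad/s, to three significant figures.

ω = 8.99 rad/s
Crank pin A relative to C: A = (d + r cosθ, r sinθ); lever angle φ = atan2(r sinθ, d + r cosθ).
Differentiating tanφ: φ̇ = rω(d cosθ + r)/(d² + r² + 2dr cosθ).
d² + r² + 2dr cosθ = |CA|² = 0.109209 m²;  d cosθ + r = +0.29512 m.
|ω_lever| = |0.0949·8.99·+0.29512| / 0.109209 = 2.3055 rad/s.

2.31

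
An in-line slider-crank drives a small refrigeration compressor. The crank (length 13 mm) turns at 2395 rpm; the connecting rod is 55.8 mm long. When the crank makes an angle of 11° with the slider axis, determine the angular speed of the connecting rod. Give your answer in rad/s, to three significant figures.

ω = 250.8 rad/s (converted from 2395 rpm).
The rod makes angle φ with the slider axis where L sinφ = r sinθ; differentiating, L cosφ·φ̇ = r ω cosθ.
L cosφ = √(L² − r² sin²θ) = 0.055745 m.
|ω_rod| = r ω |cosθ| / √(L² − r² sin²θ) = 0.013·250.8·0.98163/0.055745 = 57.414 rad/s.

57.4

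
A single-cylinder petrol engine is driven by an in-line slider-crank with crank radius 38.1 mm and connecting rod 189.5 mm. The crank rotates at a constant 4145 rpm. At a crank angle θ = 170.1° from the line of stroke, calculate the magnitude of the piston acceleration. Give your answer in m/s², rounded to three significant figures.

5710

ω = 2π·4145/60 = 434.1 rad/s
x(θ) = r cosθ + √(L² − r² sin²θ); with ω constant, a = ω²·d²x/dθ².
d²x/dθ² = −r cosθ − r²(cos2θ)/√u − r⁴ sin²2θ/(4u^{3/2}),  u = L² − r² sin²θ = 0.0358673 m².
Substituting r = 0.0381 m, L = 0.1895 m, θ = 170.1°: d²x/dθ² = +0.030312 m.
a = ω²·d²x/dθ² = (434.1)²·(+0.030312) = +5711.1 m/s²;  |a| = 5711.1 m/s².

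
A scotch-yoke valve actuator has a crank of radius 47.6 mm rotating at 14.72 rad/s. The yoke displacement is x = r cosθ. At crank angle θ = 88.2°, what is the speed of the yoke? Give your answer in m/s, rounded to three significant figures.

ω = 14.72 rad/s
x = r cosθ ⇒ ẋ = −rω sinθ.
|v| = rω|sinθ| = 0.0476·14.72·|sin 88.2°| = 0.70033 m/s.

0.700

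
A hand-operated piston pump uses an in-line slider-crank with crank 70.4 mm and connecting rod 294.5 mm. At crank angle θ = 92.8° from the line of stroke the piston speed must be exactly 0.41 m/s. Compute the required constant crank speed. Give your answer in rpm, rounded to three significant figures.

56.4

For an in-line slider-crank, |v_piston| = rω|sinθ|·[1 + r cosθ/√(L² − r² sin²θ)].
With r = 0.0704 m, L = 0.2945 m, θ = 92.8°: the bracketed kinematic factor |dx/dθ| = 0.06947 m.
ω = v/|dx/dθ| = 0.41/0.06947 = 5.9018 rad/s.
N = 60ω/(2π) = 56.358 rpm.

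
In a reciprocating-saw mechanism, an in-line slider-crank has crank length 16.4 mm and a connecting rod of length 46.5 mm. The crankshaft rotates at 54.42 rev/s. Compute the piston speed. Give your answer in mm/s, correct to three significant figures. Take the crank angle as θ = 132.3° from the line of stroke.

3130

ω = 2π·54.4 = 341.9 rad/s
For an in-line slider-crank, x = r cosθ + √(L² − r² sin²θ), so v = −rω sinθ·[1 + r cosθ/√(L² − r² sin²θ)].
With r = 0.0164 m, L = 0.0465 m, θ = 132.3°: √(L² − r² sin²θ) = 0.04489 m.
v = −0.0164·341.9·0.73963·[1 + 0.0164·-0.67301/0.04489] = -3.1278 m/s.
|v| = 3.1278 m/s = 3127.8 mm/s.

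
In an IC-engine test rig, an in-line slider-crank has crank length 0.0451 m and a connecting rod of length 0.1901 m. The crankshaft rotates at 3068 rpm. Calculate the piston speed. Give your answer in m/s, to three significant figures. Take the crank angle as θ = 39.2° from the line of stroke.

10.9

ω = 2π·3068/60 = 321.3 rad/s
For an in-line slider-crank, x = r cosθ + √(L² − r² sin²θ), so v = −rω sinθ·[1 + r cosθ/√(L² − r² sin²θ)].
With r = 0.0451 m, L = 0.1901 m, θ = 39.2°: √(L² − r² sin²θ) = 0.18795 m.
v = −0.0451·321.3·0.63203·[1 + 0.0451·0.77494/0.18795] = -10.861 m/s.
|v| = 10.861 m/s.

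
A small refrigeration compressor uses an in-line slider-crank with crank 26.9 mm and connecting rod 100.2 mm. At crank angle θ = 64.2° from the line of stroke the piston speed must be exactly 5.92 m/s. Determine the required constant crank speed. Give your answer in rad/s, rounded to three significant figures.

218

For an in-line slider-crank, |v_piston| = rω|sinθ|·[1 + r cosθ/√(L² − r² sin²θ)].
With r = 0.0269 m, L = 0.1002 m, θ = 64.2°: the bracketed kinematic factor |dx/dθ| = 0.027135 m.
ω = v/|dx/dθ| = 5.92/0.027135 = 218.17 rad/s.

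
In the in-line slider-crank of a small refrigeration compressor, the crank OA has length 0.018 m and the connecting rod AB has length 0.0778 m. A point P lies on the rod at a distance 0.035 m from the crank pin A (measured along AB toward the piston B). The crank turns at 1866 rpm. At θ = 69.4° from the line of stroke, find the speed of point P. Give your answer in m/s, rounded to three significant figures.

3.48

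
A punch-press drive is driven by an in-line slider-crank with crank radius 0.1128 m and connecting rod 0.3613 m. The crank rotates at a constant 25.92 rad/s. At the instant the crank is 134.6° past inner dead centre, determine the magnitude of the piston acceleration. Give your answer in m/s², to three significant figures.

ω = 25.92 rad/s
x(θ) = r cosθ + √(L² − r² sin²θ); with ω constant, a = ω²·d²x/dθ².
d²x/dθ² = −r cosθ − r²(cos2θ)/√u − r⁴ sin²2θ/(4u^{3/2}),  u = L² − r² sin²θ = 0.124087 m².
Substituting r = 0.1128 m, L = 0.3613 m, θ = 134.6°: d²x/dθ² = +0.078781 m.
a = ω²·d²x/dθ² = (25.92)²·(+0.078781) = +52.929 m/s²;  |a| = 52.929 m/s².

52.9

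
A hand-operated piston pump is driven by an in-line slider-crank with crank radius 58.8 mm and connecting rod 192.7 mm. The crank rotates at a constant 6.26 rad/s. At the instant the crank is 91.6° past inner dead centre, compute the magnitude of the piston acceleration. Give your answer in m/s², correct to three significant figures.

ω = 6.26 rad/s
x(θ) = r cosθ + √(L² − r² sin²θ); with ω constant, a = ω²·d²x/dθ².
d²x/dθ² = −r cosθ − r²(cos2θ)/√u − r⁴ sin²2θ/(4u^{3/2}),  u = L² − r² sin²θ = 0.0336785 m².
Substituting r = 0.0588 m, L = 0.1927 m, θ = 91.6°: d²x/dθ² = +0.020451 m.
a = ω²·d²x/dθ² = (6.26)²·(+0.020451) = +0.80142 m/s²;  |a| = 0.80142 m/s².

0.801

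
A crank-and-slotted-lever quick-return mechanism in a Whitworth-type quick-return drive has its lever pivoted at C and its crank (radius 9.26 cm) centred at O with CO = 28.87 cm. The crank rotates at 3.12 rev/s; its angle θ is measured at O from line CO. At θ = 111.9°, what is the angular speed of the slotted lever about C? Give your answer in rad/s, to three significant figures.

ω = 19.6 rad/s (from 3.12 rev/s).
Crank pin A relative to C: A = (d + r cosθ, r sinθ); lever angle φ = atan2(r sinθ, d + r cosθ).
Differentiating tanφ: φ̇ = rω(d cosθ + r)/(d² + r² + 2dr cosθ).
d² + r² + 2dr cosθ = |CA|² = 0.0719798 m²;  d cosθ + r = -0.015082 m.
|ω_lever| = |0.0926·19.6·-0.015082| / 0.0719798 = 0.38035 rad/s.

0.380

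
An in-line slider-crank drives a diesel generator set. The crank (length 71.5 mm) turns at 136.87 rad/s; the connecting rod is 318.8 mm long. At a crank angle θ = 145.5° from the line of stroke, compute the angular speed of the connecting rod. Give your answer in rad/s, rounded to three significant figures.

ω = 136.9 rad/s
The rod makes angle φ with the slider axis where L sinφ = r sinθ; differentiating, L cosφ·φ̇ = r ω cosθ.
L cosφ = √(L² − r² sin²θ) = 0.31622 m.
|ω_rod| = r ω |cosθ| / √(L² − r² sin²θ) = 0.0715·136.9·0.82413/0.31622 = 25.505 rad/s.

25.5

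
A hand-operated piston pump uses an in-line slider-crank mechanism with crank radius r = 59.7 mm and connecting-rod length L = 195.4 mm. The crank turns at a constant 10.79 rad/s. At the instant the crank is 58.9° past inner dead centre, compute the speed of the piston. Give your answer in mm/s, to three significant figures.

ω = 10.79 rad/s
For an in-line slider-crank, x = r cosθ + √(L² − r² sin²θ), so v = −rω sinθ·[1 + r cosθ/√(L² − r² sin²θ)].
With r = 0.0597 m, L = 0.1954 m, θ = 58.9°: √(L² − r² sin²θ) = 0.18859 m.
v = −0.0597·10.79·0.85627·[1 + 0.0597·0.51653/0.18859] = -0.64176 m/s.
|v| = 0.64176 m/s = 641.76 mm/s.

642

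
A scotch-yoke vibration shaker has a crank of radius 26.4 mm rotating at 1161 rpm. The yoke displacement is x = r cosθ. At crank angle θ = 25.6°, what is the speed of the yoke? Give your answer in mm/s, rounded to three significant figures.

1390

ω = 121.6 rad/s (from 1161 rpm).
x = r cosθ ⇒ ẋ = −rω sinθ.
|v| = rω|sinθ| = 0.0264·121.6·|sin 25.6°| = 1.3869 m/s = 1386.9 mm/s.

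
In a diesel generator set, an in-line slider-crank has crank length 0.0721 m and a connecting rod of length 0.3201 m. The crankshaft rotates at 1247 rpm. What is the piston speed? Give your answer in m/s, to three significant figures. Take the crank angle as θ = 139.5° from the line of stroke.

ω = 2π·1247/60 = 130.6 rad/s
For an in-line slider-crank, x = r cosθ + √(L² − r² sin²θ), so v = −rω sinθ·[1 + r cosθ/√(L² − r² sin²θ)].
With r = 0.0721 m, L = 0.3201 m, θ = 139.5°: √(L² − r² sin²θ) = 0.31666 m.
v = −0.0721·130.6·0.64945·[1 + 0.0721·-0.76041/0.31666] = -5.056 m/s.
|v| = 5.056 m/s.

5.06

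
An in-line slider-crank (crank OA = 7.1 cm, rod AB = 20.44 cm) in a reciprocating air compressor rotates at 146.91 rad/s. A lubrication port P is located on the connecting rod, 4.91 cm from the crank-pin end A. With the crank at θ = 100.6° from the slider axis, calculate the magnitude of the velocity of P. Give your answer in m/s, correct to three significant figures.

10.2

ω = 146.9 rad/s.  Crank-pin speed |V_A| = rω = 10.431 m/s, perpendicular to OA.
Rod angle: sinφ = −(r/L) sinθ ⇒ φ = -19.964°; ω_rod = −rω cosθ/√(L²−r²sin²θ) = +9.9873 rad/s.
V_P = V_A + ω_rod × AP, with AP = 0.0491 m along the rod.
Components: V_Px = −rω sinθ − a·ω_rod·sinφ = -10.085 m/s;  V_Py = rω cosθ + a·ω_rod·cosφ = -1.4578 m/s.
|V_P| = √(V_Px² + V_Py²) = 10.19 m/s.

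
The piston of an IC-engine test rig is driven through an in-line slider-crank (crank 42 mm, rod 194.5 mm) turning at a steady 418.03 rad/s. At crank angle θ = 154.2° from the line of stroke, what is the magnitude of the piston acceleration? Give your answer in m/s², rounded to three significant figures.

ω = 418 rad/s
x(θ) = r cosθ + √(L² − r² sin²θ); with ω constant, a = ω²·d²x/dθ².
d²x/dθ² = −r cosθ − r²(cos2θ)/√u − r⁴ sin²2θ/(4u^{3/2}),  u = L² − r² sin²θ = 0.0374961 m².
Substituting r = 0.042 m, L = 0.1945 m, θ = 154.2°: d²x/dθ² = +0.032089 m.
a = ω²·d²x/dθ² = (418)²·(+0.032089) = +5607.5 m/s²;  |a| = 5607.5 m/s².

5610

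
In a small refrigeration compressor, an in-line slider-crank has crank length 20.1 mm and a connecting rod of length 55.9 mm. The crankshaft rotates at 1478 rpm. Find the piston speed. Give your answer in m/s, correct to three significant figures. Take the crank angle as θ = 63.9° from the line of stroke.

ω = 2π·1478/60 = 154.8 rad/s
For an in-line slider-crank, x = r cosθ + √(L² − r² sin²θ), so v = −rω sinθ·[1 + r cosθ/√(L² − r² sin²θ)].
With r = 0.0201 m, L = 0.0559 m, θ = 63.9°: √(L² − r² sin²θ) = 0.052906 m.
v = −0.0201·154.8·0.89803·[1 + 0.0201·0.43994/0.052906] = -3.2607 m/s.
|v| = 3.2607 m/s.

3.26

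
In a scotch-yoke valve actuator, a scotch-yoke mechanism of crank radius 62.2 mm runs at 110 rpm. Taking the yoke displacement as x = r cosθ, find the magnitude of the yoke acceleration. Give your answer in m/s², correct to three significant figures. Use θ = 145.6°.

ω = 11.52 rad/s (from 110 rpm).
x = r cosθ ⇒ ẍ = −rω² cosθ (ω constant).
|a| = rω²|cosθ| = 0.0622·(11.52)²·|cos 145.6°| = 6.81 m/s².

6.81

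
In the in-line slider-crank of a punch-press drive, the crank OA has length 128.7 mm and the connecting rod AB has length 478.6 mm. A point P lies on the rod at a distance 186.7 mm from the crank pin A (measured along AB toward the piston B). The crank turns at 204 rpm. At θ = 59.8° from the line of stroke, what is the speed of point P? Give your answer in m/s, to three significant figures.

ω = 21.36 rad/s.  Crank-pin speed |V_A| = rω = 2.7494 m/s, perpendicular to OA.
Rod angle: sinφ = −(r/L) sinθ ⇒ φ = -13.439°; ω_rod = −rω cosθ/√(L²−r²sin²θ) = -2.971 rad/s.
V_P = V_A + ω_rod × AP, with AP = 0.1867 m along the rod.
Components: V_Px = −rω sinθ − a·ω_rod·sinφ = -2.5052 m/s;  V_Py = rω cosθ + a·ω_rod·cosφ = +0.8435 m/s.
|V_P| = √(V_Px² + V_Py²) = 2.6433 m/s.

2.64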